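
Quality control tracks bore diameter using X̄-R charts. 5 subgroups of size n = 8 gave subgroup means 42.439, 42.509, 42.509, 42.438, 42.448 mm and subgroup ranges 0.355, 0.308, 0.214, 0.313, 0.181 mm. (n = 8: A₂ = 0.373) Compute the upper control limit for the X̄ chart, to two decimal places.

42.57

X̄̄ = (42.439 + 42.509 + 42.509 + 42.438 + 42.448) / 5 = 212.3430 / 5 = 42.4686
R̄ = (0.355 + 0.308 + 0.214 + 0.313 + 0.181) / 5 = 1.3710 / 5 = 0.2742
UCL = X̄̄ + A₂·R̄ = 42.4686 + 0.373 × 0.2742 = 42.5709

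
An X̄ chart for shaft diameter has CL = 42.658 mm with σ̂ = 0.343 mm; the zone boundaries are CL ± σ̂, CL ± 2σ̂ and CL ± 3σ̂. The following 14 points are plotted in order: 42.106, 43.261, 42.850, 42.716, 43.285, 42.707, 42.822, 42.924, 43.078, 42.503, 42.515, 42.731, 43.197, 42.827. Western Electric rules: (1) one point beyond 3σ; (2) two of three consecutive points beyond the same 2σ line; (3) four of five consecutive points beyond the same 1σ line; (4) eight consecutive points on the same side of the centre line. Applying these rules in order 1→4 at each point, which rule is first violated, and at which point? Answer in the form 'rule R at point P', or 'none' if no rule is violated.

rule 4 at point 9

Zone of each point (C = within 1σ̂, B = 1σ̂–2σ̂, A = 2σ̂–3σ̂, * = beyond 3σ̂; sign = side of CL): 1:-B, 2:+B, 3:+C, 4:+C, 5:+B, 6:+C, 7:+C, 8:+C, 9:+B, 10:-C, 11:-C, 12:+C, 13:+B, 14:+C
Rule 4 (eight consecutive points on the same side of the centre line) is satisfied at point 9.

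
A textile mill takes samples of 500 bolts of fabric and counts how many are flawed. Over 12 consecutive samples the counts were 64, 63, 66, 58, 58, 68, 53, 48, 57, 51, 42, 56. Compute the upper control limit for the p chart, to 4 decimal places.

0.1566

p̄ = Σdᵢ / (k·n) = 684 / (12 × 500) = 0.11400
UCL = p̄ + 3·√(p̄(1−p̄)/n) = 0.11400 + 3 × √(0.11400×0.88600/500) = 0.11400 + 3 × 0.01421 = 0.15664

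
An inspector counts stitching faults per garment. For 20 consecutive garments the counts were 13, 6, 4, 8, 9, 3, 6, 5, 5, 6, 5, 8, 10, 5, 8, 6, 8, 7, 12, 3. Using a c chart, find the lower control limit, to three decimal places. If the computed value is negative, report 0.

0.000

c̄ = (13 + 6 + 4 + 8 + 9 + 3 + 6 + 5 + 5 + 6 + 5 + 8 + 10 + 5 + 8 + 6 + 8 + 7 + 12 + 3) / 20 = 137 / 20 = 6.8500
LCL = c̄ − 3√c̄ = 6.8500 − 3 × 2.6173 = -1.0018 → 0 (cannot be negative)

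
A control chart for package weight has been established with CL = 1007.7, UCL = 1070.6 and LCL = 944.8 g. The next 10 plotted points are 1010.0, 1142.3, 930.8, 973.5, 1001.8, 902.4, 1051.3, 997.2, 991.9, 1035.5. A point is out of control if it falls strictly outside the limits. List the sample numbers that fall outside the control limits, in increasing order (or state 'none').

Compare each point to [944.8, 1070.6]: sample 2 = 1142.3 > UCL; sample 3 = 930.8 < LCL; sample 6 = 902.4 < LCL.

2, 3, 6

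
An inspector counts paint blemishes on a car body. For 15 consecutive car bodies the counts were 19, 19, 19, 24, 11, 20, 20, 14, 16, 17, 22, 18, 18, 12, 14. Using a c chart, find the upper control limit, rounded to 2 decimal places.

30.10

c̄ = (19 + 19 + 19 + 24 + 11 + 20 + 20 + 14 + 16 + 17 + 22 + 18 + 18 + 12 + 14) / 15 = 263 / 15 = 17.5333
UCL = c̄ + 3√c̄ = 17.5333 + 3 × √17.5333 = 17.5333 + 3 × 4.1873 = 30.0952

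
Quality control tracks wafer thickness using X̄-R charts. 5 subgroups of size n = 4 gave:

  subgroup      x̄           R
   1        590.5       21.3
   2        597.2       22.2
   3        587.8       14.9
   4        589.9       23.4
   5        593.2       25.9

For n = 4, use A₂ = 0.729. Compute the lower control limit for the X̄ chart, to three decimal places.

X̄̄ = (590.5 + 597.2 + 587.8 + 589.9 + 593.2) / 5 = 2958.6000 / 5 = 591.7200
R̄ = (21.3 + 22.2 + 14.9 + 23.4 + 25.9) / 5 = 107.7000 / 5 = 21.5400
LCL = X̄̄ − A₂·R̄ = 591.7200 − 0.729 × 21.5400 = 576.0173

576.017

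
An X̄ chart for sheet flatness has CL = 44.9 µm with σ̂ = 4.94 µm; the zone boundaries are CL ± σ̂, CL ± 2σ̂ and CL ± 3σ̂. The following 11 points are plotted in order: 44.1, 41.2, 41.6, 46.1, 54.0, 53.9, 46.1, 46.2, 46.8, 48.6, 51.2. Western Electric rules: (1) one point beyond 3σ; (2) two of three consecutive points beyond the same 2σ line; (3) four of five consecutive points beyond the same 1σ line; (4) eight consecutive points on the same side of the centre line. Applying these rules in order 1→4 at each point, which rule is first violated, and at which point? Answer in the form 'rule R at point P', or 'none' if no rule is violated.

rule 4 at point 11

Zone of each point (C = within 1σ̂, B = 1σ̂–2σ̂, A = 2σ̂–3σ̂, * = beyond 3σ̂; sign = side of CL): 1:-C, 2:-C, 3:-C, 4:+C, 5:+B, 6:+B, 7:+C, 8:+C, 9:+C, 10:+C, 11:+B
Rule 4 (eight consecutive points on the same side of the centre line) is satisfied at point 11.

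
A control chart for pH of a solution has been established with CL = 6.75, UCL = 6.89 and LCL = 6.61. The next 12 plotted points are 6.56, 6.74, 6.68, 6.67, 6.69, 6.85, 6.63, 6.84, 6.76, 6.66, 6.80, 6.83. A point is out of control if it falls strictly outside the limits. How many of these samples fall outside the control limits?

Compare each point to [6.61, 6.89]: sample 1 = 6.56 < LCL.

1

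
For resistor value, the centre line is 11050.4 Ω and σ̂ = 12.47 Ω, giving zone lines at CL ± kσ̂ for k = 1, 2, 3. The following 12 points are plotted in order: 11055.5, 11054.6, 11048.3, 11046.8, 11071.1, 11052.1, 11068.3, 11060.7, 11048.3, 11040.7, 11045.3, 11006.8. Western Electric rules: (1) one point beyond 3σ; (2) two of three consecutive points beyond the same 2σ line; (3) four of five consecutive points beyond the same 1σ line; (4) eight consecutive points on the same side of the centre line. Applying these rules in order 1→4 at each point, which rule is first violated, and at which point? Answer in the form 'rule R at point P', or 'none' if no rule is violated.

Zone of each point (C = within 1σ̂, B = 1σ̂–2σ̂, A = 2σ̂–3σ̂, * = beyond 3σ̂; sign = side of CL): 1:+C, 2:+C, 3:-C, 4:-C, 5:+B, 6:+C, 7:+B, 8:+C, 9:-C, 10:-C, 11:-C, 12:-*
Rule 1 (one point beyond the 3σ limits) is satisfied at point 12.

rule 1 at point 12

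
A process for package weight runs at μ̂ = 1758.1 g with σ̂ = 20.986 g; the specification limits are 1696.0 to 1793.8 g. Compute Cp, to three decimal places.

Cp = (USL − LSL) / (6σ̂) = (1793.8 − 1696.0) / (6 × 20.986) = 97.8000 / 125.9160 = 0.7767

0.777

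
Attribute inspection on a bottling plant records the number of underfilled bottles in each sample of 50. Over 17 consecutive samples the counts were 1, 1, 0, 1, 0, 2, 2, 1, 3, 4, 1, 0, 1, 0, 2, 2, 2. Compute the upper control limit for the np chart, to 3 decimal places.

p̄ = Σdᵢ / (k·n) = 23 / (17 × 50) = 0.02706
UCL = np̄ + 3·√(np̄(1−p̄)) = 1.3529 + 3 × √(1.3529×0.97294) = 1.3529 + 3 × 1.1473 = 4.7949

4.795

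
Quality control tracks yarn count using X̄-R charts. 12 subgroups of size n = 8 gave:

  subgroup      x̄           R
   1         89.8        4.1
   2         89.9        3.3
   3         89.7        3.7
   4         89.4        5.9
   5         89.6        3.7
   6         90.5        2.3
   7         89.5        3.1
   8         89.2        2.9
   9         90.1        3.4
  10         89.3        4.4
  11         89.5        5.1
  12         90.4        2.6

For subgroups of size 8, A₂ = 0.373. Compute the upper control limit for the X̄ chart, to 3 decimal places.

X̄̄ = (89.8 + 89.9 + 89.7 + 89.4 + 89.6 + 90.5 + 89.5 + 89.2 + 90.1 + 89.3 + 89.5 + 90.4) / 12 = 1076.9000 / 12 = 89.7417
R̄ = (4.1 + 3.3 + 3.7 + 5.9 + 3.7 + 2.3 + 3.1 + 2.9 + 3.4 + 4.4 + 5.1 + 2.6) / 12 = 44.5000 / 12 = 3.7083
UCL = X̄̄ + A₂·R̄ = 89.7417 + 0.373 × 3.7083 = 91.1249

91.125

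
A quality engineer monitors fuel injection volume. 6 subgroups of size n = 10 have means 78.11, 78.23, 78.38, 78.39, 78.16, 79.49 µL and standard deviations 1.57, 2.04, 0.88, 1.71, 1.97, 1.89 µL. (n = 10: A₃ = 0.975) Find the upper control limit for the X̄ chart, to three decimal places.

X̄̄ = (78.11 + 78.23 + 78.38 + 78.39 + 78.16 + 79.49) / 6 = 78.4600
s̄ = (1.57 + 2.04 + 0.88 + 1.71 + 1.97 + 1.89) / 6 = 1.6767
UCL = X̄̄ + A₃·s̄ = 78.4600 + 0.975 × 1.6767 = 80.0947

80.095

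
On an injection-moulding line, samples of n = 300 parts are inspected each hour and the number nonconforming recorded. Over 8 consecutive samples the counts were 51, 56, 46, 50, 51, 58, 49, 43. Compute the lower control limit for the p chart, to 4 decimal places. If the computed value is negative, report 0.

0.1035

p̄ = Σdᵢ / (k·n) = 404 / (8 × 300) = 0.16833
LCL = p̄ − 3·√(p̄(1−p̄)/n) = 0.16833 − 3 × 0.02160 = 0.10353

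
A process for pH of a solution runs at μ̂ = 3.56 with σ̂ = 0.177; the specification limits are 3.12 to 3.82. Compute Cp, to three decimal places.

0.659

Cp = (USL − LSL) / (6σ̂) = (3.82 − 3.12) / (6 × 0.177) = 0.7000 / 1.0620 = 0.6591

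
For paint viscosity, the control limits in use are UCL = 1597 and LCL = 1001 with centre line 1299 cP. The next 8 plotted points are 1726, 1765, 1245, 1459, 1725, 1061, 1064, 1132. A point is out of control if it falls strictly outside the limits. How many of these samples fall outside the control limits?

Compare each point to [1001, 1597]: sample 1 = 1726 > UCL; sample 2 = 1765 > UCL; sample 5 = 1725 > UCL.

3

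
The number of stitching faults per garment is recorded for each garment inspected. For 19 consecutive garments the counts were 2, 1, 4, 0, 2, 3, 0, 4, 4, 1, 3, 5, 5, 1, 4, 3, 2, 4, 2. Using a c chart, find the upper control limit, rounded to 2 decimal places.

7.50

c̄ = (2 + 1 + 4 + 0 + 2 + 3 + 0 + 4 + 4 + 1 + 3 + 5 + 5 + 1 + 4 + 3 + 2 + 4 + 2) / 19 = 50 / 19 = 2.6316
UCL = c̄ + 3√c̄ = 2.6316 + 3 × √2.6316 = 2.6316 + 3 × 1.6222 = 7.4982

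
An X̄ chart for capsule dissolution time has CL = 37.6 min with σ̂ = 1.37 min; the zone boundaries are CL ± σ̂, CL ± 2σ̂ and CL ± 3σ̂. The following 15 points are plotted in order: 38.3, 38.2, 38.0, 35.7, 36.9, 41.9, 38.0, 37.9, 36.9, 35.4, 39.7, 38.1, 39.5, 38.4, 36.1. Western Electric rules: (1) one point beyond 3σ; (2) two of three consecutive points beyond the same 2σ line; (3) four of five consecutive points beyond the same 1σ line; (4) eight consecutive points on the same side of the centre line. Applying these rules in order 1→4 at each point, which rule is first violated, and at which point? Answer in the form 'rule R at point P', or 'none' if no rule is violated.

rule 1 at point 6

Zone of each point (C = within 1σ̂, B = 1σ̂–2σ̂, A = 2σ̂–3σ̂, * = beyond 3σ̂; sign = side of CL): 1:+C, 2:+C, 3:+C, 4:-B, 5:-C, 6:+*, 7:+C, 8:+C, 9:-C, 10:-B, 11:+B, 12:+C, 13:+B, 14:+C, 15:-B
Rule 1 (one point beyond the 3σ limits) is satisfied at point 6.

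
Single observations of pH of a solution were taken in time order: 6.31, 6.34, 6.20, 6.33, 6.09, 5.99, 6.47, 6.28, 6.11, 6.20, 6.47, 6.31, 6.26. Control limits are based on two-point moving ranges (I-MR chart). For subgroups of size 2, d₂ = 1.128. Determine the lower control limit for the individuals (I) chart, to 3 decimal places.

5.804

X̄ = (6.31 + 6.34 + 6.20 + 6.33 + 6.09 + 5.99 + 6.47 + 6.28 + 6.11 + 6.20 + 6.47 + 6.31 + 6.26) / 13 = 6.2585
Moving ranges: 0.03, 0.14, 0.13, 0.24, 0.10, 0.48, 0.19, 0.17, 0.09, 0.27, 0.16, 0.05; M̄R̄ = 2.0500 / 12 = 0.1708
LCL = X̄ − 3·M̄R̄/d₂ = 6.2585 − 3 × 0.1708 / 1.128 = 5.8041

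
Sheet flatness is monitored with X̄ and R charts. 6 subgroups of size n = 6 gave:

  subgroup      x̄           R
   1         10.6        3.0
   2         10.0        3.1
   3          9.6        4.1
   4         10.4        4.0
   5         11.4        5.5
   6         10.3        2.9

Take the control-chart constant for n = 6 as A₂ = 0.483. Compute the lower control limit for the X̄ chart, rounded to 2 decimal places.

8.56

X̄̄ = (10.6 + 10.0 + 9.6 + 10.4 + 11.4 + 10.3) / 6 = 62.3000 / 6 = 10.3833
R̄ = (3.0 + 3.1 + 4.1 + 4.0 + 5.5 + 2.9) / 6 = 22.6000 / 6 = 3.7667
LCL = X̄̄ − A₂·R̄ = 10.3833 − 0.483 × 3.7667 = 8.5640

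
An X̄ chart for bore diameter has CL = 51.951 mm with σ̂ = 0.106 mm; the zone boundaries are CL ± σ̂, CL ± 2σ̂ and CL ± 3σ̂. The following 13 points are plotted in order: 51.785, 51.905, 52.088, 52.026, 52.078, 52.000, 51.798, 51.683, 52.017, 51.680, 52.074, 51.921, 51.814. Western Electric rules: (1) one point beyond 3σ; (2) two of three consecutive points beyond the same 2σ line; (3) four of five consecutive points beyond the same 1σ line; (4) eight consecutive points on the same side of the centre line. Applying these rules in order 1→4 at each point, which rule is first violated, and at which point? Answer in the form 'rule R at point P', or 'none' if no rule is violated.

rule 2 at point 10

Zone of each point (C = within 1σ̂, B = 1σ̂–2σ̂, A = 2σ̂–3σ̂, * = beyond 3σ̂; sign = side of CL): 1:-B, 2:-C, 3:+B, 4:+C, 5:+B, 6:+C, 7:-B, 8:-A, 9:+C, 10:-A, 11:+B, 12:-C, 13:-B
Rule 2 (two of three consecutive points beyond the same 2σ limit) is satisfied at point 10.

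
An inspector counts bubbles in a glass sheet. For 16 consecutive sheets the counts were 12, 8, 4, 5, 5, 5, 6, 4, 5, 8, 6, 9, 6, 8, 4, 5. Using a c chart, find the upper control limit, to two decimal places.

c̄ = (12 + 8 + 4 + 5 + 5 + 5 + 6 + 4 + 5 + 8 + 6 + 9 + 6 + 8 + 4 + 5) / 16 = 100 / 16 = 6.2500
UCL = c̄ + 3√c̄ = 6.2500 + 3 × √6.2500 = 6.2500 + 3 × 2.5000 = 13.7500

13.75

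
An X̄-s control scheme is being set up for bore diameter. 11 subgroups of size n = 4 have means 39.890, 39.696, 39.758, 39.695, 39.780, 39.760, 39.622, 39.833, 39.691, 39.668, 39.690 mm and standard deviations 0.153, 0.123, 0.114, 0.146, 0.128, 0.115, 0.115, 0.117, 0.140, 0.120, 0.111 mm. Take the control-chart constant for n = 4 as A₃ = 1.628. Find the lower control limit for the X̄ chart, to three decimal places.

39.530

X̄̄ = (39.890 + 39.696 + 39.758 + 39.695 + 39.780 + 39.760 + 39.622 + 39.833 + 39.691 + 39.668 + 39.690) / 11 = 39.7348
s̄ = (0.153 + 0.123 + 0.114 + 0.146 + 0.128 + 0.115 + 0.115 + 0.117 + 0.140 + 0.120 + 0.111) / 11 = 0.1256
LCL = X̄̄ − A₃·s̄ = 39.7348 − 1.628 × 0.1256 = 39.5303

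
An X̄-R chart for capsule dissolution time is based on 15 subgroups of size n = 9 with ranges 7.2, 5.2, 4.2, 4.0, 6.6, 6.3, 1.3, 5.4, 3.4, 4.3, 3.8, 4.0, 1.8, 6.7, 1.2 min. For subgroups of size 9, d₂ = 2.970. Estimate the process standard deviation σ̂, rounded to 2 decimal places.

1.47

R̄ = (7.2 + 5.2 + 4.2 + 4.0 + 6.6 + 6.3 + 1.3 + 5.4 + 3.4 + 4.3 + 3.8 + 4.0 + 1.8 + 6.7 + 1.2) / 15 = 4.3600
σ̂ = R̄ / d₂ = 4.3600 / 2.970 = 1.4680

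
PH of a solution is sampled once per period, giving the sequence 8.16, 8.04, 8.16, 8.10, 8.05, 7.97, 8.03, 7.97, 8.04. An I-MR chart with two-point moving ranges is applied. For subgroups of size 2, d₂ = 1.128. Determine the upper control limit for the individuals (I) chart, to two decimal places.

8.26

X̄ = (8.16 + 8.04 + 8.16 + 8.10 + 8.05 + 7.97 + 8.03 + 7.97 + 8.04) / 9 = 8.0578
Moving ranges: 0.12, 0.12, 0.06, 0.05, 0.08, 0.06, 0.06, 0.07; M̄R̄ = 0.6200 / 8 = 0.0775
UCL = X̄ + 3·M̄R̄/d₂ = 8.0578 + 3 × 0.0775 / 1.128 = 8.2639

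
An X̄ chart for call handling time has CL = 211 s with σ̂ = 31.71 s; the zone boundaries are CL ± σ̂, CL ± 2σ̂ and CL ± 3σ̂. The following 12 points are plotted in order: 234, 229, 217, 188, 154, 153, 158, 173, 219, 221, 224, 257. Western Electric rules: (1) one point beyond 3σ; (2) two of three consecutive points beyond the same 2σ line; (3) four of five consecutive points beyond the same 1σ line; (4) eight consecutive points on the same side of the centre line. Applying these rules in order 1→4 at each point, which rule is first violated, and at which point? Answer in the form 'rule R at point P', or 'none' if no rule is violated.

rule 3 at point 8

Zone of each point (C = within 1σ̂, B = 1σ̂–2σ̂, A = 2σ̂–3σ̂, * = beyond 3σ̂; sign = side of CL): 1:+C, 2:+C, 3:+C, 4:-C, 5:-B, 6:-B, 7:-B, 8:-B, 9:+C, 10:+C, 11:+C, 12:+B
Rule 3 (four of five consecutive points beyond the same 1σ limit) is satisfied at point 8.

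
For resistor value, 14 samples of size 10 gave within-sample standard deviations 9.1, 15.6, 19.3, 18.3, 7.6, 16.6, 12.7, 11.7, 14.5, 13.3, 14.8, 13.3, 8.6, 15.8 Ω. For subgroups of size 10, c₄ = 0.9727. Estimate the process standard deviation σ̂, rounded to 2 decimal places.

14.04

s̄ = (9.1 + 15.6 + 19.3 + 18.3 + 7.6 + 16.6 + 12.7 + 11.7 + 14.5 + 13.3 + 14.8 + 13.3 + 8.6 + 15.8) / 14 = 13.6571
σ̂ = s̄ / c₄ = 13.6571 / 0.9727 = 14.0404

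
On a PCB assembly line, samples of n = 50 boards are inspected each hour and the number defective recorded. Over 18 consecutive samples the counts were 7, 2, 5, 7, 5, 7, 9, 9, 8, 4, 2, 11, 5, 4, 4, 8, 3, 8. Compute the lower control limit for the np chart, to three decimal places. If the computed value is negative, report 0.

0.000

p̄ = Σdᵢ / (k·n) = 108 / (18 × 50) = 0.12000
LCL = np̄ − 3·√(np̄(1−p̄)) = 6.0000 − 3 × 2.2978 = -0.8935 → 0 (negative, so LCL = 0)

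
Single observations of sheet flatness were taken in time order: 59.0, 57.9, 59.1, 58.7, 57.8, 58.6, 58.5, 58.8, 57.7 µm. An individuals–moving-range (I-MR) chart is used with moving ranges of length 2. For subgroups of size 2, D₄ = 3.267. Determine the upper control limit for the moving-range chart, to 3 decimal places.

Moving ranges: 1.1, 1.2, 0.4, 0.9, 0.8, 0.1, 0.3, 1.1; M̄R̄ = 5.9000 / 8 = 0.7375
UCL_MR = D₄·M̄R̄ = 3.267 × 0.7375 = 2.4094

2.409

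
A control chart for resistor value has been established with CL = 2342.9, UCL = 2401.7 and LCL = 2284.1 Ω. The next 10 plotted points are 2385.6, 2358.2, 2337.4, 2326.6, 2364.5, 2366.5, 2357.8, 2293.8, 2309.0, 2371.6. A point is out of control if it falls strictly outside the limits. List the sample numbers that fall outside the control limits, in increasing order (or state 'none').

none

All 10 points lie within [2284.1, 2401.7].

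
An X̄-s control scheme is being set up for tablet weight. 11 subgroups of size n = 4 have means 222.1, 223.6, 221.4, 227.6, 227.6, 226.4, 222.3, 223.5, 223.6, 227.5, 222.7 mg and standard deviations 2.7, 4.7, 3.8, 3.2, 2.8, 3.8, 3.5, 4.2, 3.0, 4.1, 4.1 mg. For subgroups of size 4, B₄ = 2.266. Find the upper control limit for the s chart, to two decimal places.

8.22

s̄ = (2.7 + 4.7 + 3.8 + 3.2 + 2.8 + 3.8 + 3.5 + 4.2 + 3.0 + 4.1 + 4.1) / 11 = 3.6273
UCL_s = B₄·s̄ = 2.266 × 3.6273 = 8.2194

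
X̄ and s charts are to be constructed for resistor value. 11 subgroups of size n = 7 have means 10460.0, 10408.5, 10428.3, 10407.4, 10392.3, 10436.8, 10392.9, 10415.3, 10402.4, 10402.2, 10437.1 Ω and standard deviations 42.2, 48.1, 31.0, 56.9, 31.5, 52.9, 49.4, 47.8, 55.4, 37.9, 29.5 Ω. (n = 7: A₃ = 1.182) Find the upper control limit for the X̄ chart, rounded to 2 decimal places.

10468.51

X̄̄ = (10460.0 + 10408.5 + 10428.3 + 10407.4 + 10392.3 + 10436.8 + 10392.9 + 10415.3 + 10402.4 + 10402.2 + 10437.1) / 11 = 10416.6545
s̄ = (42.2 + 48.1 + 31.0 + 56.9 + 31.5 + 52.9 + 49.4 + 47.8 + 55.4 + 37.9 + 29.5) / 11 = 43.8727
UCL = X̄̄ + A₃·s̄ = 10416.6545 + 1.182 × 43.8727 = 10468.5121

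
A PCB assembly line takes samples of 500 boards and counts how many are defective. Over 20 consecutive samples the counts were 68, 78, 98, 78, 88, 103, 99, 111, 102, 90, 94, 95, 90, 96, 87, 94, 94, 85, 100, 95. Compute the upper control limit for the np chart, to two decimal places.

p̄ = Σdᵢ / (k·n) = 1845 / (20 × 500) = 0.18450
UCL = np̄ + 3·√(np̄(1−p̄)) = 92.2500 + 3 × √(92.2500×0.81550) = 92.2500 + 3 × 8.6735 = 118.2705

118.27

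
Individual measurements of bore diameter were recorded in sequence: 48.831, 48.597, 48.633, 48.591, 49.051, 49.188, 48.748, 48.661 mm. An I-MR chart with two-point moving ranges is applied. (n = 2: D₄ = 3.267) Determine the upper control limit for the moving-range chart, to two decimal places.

Moving ranges: 0.234, 0.036, 0.042, 0.460, 0.137, 0.440, 0.087; M̄R̄ = 1.4360 / 7 = 0.2051
UCL_MR = D₄·M̄R̄ = 3.267 × 0.2051 = 0.6702

0.67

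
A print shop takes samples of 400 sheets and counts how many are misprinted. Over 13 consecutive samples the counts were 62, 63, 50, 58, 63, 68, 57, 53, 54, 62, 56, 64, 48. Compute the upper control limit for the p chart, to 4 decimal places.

0.1987

p̄ = Σdᵢ / (k·n) = 758 / (13 × 400) = 0.14577
UCL = p̄ + 3·√(p̄(1−p̄)/n) = 0.14577 + 3 × √(0.14577×0.85423/400) = 0.14577 + 3 × 0.01764 = 0.19870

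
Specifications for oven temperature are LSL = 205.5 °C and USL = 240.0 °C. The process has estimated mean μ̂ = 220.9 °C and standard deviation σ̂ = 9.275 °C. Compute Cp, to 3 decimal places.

Cp = (USL − LSL) / (6σ̂) = (240.0 − 205.5) / (6 × 9.275) = 34.5000 / 55.6500 = 0.6199

0.620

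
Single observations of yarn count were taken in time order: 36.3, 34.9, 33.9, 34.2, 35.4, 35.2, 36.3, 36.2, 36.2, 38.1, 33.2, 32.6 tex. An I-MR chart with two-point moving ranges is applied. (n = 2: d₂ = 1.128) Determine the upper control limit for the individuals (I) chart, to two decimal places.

38.28

X̄ = (36.3 + 34.9 + 33.9 + 34.2 + 35.4 + 35.2 + 36.3 + 36.2 + 36.2 + 38.1 + 33.2 + 32.6) / 12 = 35.2083
Moving ranges: 1.4, 1.0, 0.3, 1.2, 0.2, 1.1, 0.1, 0.0, 1.9, 4.9, 0.6; M̄R̄ = 12.7000 / 11 = 1.1545
UCL = X̄ + 3·M̄R̄/d₂ = 35.2083 + 3 × 1.1545 / 1.128 = 38.2789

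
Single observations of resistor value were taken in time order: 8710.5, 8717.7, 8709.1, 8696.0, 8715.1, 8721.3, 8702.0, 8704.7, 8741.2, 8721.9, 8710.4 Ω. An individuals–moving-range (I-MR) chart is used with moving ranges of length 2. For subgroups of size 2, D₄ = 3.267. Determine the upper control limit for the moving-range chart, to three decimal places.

46.881

Moving ranges: 7.2, 8.6, 13.1, 19.1, 6.2, 19.3, 2.7, 36.5, 19.3, 11.5; M̄R̄ = 143.5000 / 10 = 14.3500
UCL_MR = D₄·M̄R̄ = 3.267 × 14.3500 = 46.8815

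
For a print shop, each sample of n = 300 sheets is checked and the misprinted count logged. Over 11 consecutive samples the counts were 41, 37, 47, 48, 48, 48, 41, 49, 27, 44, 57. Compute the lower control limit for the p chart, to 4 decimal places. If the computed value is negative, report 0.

0.0861

p̄ = Σdᵢ / (k·n) = 487 / (11 × 300) = 0.14758
LCL = p̄ − 3·√(p̄(1−p̄)/n) = 0.14758 − 3 × 0.02048 = 0.08614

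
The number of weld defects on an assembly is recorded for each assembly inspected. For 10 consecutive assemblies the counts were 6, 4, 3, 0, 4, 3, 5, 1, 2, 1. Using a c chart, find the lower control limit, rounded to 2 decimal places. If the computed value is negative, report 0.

0.00

c̄ = (6 + 4 + 3 + 0 + 4 + 3 + 5 + 1 + 2 + 1) / 10 = 29 / 10 = 2.9000
LCL = c̄ − 3√c̄ = 2.9000 − 3 × 1.7029 = -2.2088 → 0 (cannot be negative)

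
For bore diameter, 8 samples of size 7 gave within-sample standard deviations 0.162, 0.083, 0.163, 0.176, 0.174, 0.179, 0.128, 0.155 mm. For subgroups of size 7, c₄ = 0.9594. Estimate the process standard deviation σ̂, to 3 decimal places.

0.159

s̄ = (0.162 + 0.083 + 0.163 + 0.176 + 0.174 + 0.179 + 0.128 + 0.155) / 8 = 0.1525
σ̂ = s̄ / c₄ = 0.1525 / 0.9594 = 0.1590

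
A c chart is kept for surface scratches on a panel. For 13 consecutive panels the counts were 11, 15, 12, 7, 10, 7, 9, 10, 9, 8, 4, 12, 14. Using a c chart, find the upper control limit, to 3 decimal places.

19.260

c̄ = (11 + 15 + 12 + 7 + 10 + 7 + 9 + 10 + 9 + 8 + 4 + 12 + 14) / 13 = 128 / 13 = 9.8462
UCL = c̄ + 3√c̄ = 9.8462 + 3 × √9.8462 = 9.8462 + 3 × 3.1379 = 19.2597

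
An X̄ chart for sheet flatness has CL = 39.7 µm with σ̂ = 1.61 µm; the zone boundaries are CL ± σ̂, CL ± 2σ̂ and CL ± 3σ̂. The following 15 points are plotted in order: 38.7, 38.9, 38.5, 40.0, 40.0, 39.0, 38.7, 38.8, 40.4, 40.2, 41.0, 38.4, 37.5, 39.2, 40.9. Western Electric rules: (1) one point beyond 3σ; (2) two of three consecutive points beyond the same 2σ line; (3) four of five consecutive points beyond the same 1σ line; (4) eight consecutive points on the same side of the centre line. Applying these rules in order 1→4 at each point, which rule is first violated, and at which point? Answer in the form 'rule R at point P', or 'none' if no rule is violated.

none

Zone of each point (C = within 1σ̂, B = 1σ̂–2σ̂, A = 2σ̂–3σ̂, * = beyond 3σ̂; sign = side of CL): 1:-C, 2:-C, 3:-C, 4:+C, 5:+C, 6:-C, 7:-C, 8:-C, 9:+C, 10:+C, 11:+C, 12:-C, 13:-B, 14:-C, 15:+C
No rule fires across all 15 points.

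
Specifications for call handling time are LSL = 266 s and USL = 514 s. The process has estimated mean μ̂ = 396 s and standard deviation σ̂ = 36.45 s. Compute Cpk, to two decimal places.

Cpu = (USL − μ̂) / (3σ̂) = (514 − 396) / (3 × 36.45) = 1.0791; Cpl = (μ̂ − LSL) / (3σ̂) = (396 − 266) / (3 × 36.45) = 1.1888; Cpk = min(Cpu, Cpl) = 1.0791

1.08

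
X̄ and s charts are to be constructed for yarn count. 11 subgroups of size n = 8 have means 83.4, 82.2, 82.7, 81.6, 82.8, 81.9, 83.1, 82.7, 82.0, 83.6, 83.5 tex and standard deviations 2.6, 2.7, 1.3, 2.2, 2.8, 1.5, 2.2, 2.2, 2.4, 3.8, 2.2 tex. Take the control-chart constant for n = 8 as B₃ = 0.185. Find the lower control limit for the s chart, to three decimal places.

0.436

s̄ = (2.6 + 2.7 + 1.3 + 2.2 + 2.8 + 1.5 + 2.2 + 2.2 + 2.4 + 3.8 + 2.2) / 11 = 2.3545
LCL_s = B₃·s̄ = 0.185 × 2.3545 = 0.4356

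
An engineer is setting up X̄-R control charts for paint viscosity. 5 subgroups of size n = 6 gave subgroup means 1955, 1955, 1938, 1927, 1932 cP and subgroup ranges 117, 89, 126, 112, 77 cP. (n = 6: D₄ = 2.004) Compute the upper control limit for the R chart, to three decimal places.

R̄ = (117 + 89 + 126 + 112 + 77) / 5 = 521.0000 / 5 = 104.2000
UCL_R = D₄·R̄ = 2.004 × 104.2000 = 208.8168

208.817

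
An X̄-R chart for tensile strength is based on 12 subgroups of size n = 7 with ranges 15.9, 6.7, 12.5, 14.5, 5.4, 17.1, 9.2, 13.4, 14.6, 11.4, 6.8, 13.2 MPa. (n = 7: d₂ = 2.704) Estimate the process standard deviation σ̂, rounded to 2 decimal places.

4.34

R̄ = (15.9 + 6.7 + 12.5 + 14.5 + 5.4 + 17.1 + 9.2 + 13.4 + 14.6 + 11.4 + 6.8 + 13.2) / 12 = 11.7250
σ̂ = R̄ / d₂ = 11.7250 / 2.704 = 4.3362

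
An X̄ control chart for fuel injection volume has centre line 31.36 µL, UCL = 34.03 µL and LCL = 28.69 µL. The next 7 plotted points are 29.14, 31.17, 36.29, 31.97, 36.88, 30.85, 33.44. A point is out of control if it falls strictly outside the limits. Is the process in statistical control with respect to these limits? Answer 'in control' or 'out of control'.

Compare each point to [28.69, 34.03]: sample 3 = 36.29 > UCL; sample 5 = 36.88 > UCL.

out of control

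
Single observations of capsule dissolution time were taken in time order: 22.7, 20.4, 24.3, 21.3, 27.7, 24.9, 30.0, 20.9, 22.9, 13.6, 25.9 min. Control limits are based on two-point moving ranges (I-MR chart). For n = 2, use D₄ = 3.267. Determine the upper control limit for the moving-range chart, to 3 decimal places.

Moving ranges: 2.3, 3.9, 3.0, 6.4, 2.8, 5.1, 9.1, 2.0, 9.3, 12.3; M̄R̄ = 56.2000 / 10 = 5.6200
UCL_MR = D₄·M̄R̄ = 3.267 × 5.6200 = 18.3605

18.361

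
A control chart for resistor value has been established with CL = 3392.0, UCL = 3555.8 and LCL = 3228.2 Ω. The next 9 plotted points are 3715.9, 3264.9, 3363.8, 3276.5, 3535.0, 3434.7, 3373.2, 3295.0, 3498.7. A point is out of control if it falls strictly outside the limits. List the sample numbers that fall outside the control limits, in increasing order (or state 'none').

Compare each point to [3228.2, 3555.8]: sample 1 = 3715.9 > UCL.

1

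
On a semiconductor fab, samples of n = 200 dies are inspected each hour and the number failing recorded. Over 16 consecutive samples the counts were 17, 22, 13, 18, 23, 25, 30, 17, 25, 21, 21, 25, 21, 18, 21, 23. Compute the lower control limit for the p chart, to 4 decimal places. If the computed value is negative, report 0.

0.0409

p̄ = Σdᵢ / (k·n) = 340 / (16 × 200) = 0.10625
LCL = p̄ − 3·√(p̄(1−p̄)/n) = 0.10625 − 3 × 0.02179 = 0.04088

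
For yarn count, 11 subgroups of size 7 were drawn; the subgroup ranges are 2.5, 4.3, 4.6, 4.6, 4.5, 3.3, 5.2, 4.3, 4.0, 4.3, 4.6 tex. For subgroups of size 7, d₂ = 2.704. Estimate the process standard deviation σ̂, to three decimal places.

1.553

R̄ = (2.5 + 4.3 + 4.6 + 4.6 + 4.5 + 3.3 + 5.2 + 4.3 + 4.0 + 4.3 + 4.6) / 11 = 4.2000
σ̂ = R̄ / d₂ = 4.2000 / 2.704 = 1.5533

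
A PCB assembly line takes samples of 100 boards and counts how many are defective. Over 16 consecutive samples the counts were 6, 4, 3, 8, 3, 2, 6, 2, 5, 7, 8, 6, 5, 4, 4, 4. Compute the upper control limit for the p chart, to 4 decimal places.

p̄ = Σdᵢ / (k·n) = 77 / (16 × 100) = 0.04813
UCL = p̄ + 3·√(p̄(1−p̄)/n) = 0.04813 + 3 × √(0.04813×0.95188/100) = 0.04813 + 3 × 0.02140 = 0.11233

0.1123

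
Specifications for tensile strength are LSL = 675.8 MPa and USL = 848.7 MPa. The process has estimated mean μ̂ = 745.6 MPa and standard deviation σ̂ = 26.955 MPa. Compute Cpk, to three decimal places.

Cpu = (USL − μ̂) / (3σ̂) = (848.7 − 745.6) / (3 × 26.955) = 1.2750; Cpl = (μ̂ − LSL) / (3σ̂) = (745.6 − 675.8) / (3 × 26.955) = 0.8632; Cpk = min(Cpu, Cpl) = 0.8632

0.863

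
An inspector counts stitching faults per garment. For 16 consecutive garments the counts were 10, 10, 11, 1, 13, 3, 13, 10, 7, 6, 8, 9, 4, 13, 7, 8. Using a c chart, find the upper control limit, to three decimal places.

16.962

c̄ = (10 + 10 + 11 + 1 + 13 + 3 + 13 + 10 + 7 + 6 + 8 + 9 + 4 + 13 + 7 + 8) / 16 = 133 / 16 = 8.3125
UCL = c̄ + 3√c̄ = 8.3125 + 3 × √8.3125 = 8.3125 + 3 × 2.8831 = 16.9619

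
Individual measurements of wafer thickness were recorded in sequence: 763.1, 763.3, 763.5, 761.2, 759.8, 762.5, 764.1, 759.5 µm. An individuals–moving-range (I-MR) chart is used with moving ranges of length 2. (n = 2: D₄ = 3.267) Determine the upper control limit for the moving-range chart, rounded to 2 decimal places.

Moving ranges: 0.2, 0.2, 2.3, 1.4, 2.7, 1.6, 4.6; M̄R̄ = 13.0000 / 7 = 1.8571
UCL_MR = D₄·M̄R̄ = 3.267 × 1.8571 = 6.0673

6.07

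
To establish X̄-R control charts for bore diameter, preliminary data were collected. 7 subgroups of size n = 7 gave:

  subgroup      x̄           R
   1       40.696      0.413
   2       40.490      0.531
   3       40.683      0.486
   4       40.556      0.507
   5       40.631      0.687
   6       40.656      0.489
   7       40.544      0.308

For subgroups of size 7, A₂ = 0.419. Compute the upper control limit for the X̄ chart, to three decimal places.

X̄̄ = (40.696 + 40.490 + 40.683 + 40.556 + 40.631 + 40.656 + 40.544) / 7 = 284.2560 / 7 = 40.6080
R̄ = (0.413 + 0.531 + 0.486 + 0.507 + 0.687 + 0.489 + 0.308) / 7 = 3.4210 / 7 = 0.4887
UCL = X̄̄ + A₂·R̄ = 40.6080 + 0.419 × 0.4887 = 40.8128

40.813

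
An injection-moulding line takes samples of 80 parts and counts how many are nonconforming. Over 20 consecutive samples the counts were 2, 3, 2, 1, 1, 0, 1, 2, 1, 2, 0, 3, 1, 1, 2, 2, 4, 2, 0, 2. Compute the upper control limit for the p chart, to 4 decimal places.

p̄ = Σdᵢ / (k·n) = 32 / (20 × 80) = 0.02000
UCL = p̄ + 3·√(p̄(1−p̄)/n) = 0.02000 + 3 × √(0.02000×0.98000/80) = 0.02000 + 3 × 0.01565 = 0.06696

0.0670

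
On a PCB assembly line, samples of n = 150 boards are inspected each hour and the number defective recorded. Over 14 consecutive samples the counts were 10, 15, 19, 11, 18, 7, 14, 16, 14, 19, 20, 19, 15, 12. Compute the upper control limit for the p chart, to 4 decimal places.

0.1729

p̄ = Σdᵢ / (k·n) = 209 / (14 × 150) = 0.09952
UCL = p̄ + 3·√(p̄(1−p̄)/n) = 0.09952 + 3 × √(0.09952×0.90048/150) = 0.09952 + 3 × 0.02444 = 0.17285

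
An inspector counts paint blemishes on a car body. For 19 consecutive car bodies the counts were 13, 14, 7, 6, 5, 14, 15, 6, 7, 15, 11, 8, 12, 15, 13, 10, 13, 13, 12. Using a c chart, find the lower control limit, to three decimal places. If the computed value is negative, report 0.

c̄ = (13 + 14 + 7 + 6 + 5 + 14 + 15 + 6 + 7 + 15 + 11 + 8 + 12 + 15 + 13 + 10 + 13 + 13 + 12) / 19 = 209 / 19 = 11.0000
LCL = c̄ − 3√c̄ = 11.0000 − 3 × 3.3166 = 1.0501

1.050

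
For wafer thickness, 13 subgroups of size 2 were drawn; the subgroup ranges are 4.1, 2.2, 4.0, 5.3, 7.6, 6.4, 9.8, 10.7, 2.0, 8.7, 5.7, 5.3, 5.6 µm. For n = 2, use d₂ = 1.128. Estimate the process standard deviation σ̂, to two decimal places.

5.28

R̄ = (4.1 + 2.2 + 4.0 + 5.3 + 7.6 + 6.4 + 9.8 + 10.7 + 2.0 + 8.7 + 5.7 + 5.3 + 5.6) / 13 = 5.9538
σ̂ = R̄ / d₂ = 5.9538 / 1.128 = 5.2782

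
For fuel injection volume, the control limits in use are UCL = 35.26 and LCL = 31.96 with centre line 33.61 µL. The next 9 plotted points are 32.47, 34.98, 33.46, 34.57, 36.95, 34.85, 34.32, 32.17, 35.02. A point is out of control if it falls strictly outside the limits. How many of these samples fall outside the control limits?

Compare each point to [31.96, 35.26]: sample 5 = 36.95 > UCL.

1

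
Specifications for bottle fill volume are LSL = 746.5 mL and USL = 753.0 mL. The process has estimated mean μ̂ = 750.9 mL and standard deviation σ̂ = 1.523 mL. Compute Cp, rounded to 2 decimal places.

Cp = (USL − LSL) / (6σ̂) = (753.0 − 746.5) / (6 × 1.523) = 6.5000 / 9.1380 = 0.7113

0.71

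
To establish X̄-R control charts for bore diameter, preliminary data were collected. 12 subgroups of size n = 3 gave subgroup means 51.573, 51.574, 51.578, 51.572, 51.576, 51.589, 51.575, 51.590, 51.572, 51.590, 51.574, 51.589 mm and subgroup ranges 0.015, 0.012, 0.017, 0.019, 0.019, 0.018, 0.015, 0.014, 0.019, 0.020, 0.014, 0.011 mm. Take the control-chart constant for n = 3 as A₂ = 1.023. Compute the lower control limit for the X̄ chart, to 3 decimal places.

51.563

X̄̄ = (51.573 + 51.574 + 51.578 + 51.572 + 51.576 + 51.589 + 51.575 + 51.590 + 51.572 + 51.590 + 51.574 + 51.589) / 12 = 618.9520 / 12 = 51.5793
R̄ = (0.015 + 0.012 + 0.017 + 0.019 + 0.019 + 0.018 + 0.015 + 0.014 + 0.019 + 0.020 + 0.014 + 0.011) / 12 = 0.1930 / 12 = 0.0161
LCL = X̄̄ − A₂·R̄ = 51.5793 − 1.023 × 0.0161 = 51.5629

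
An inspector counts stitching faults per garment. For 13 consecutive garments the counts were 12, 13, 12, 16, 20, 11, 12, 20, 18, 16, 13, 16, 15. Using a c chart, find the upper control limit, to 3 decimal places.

c̄ = (12 + 13 + 12 + 16 + 20 + 11 + 12 + 20 + 18 + 16 + 13 + 16 + 15) / 13 = 194 / 13 = 14.9231
UCL = c̄ + 3√c̄ = 14.9231 + 3 × √14.9231 = 14.9231 + 3 × 3.8630 = 26.5122

26.512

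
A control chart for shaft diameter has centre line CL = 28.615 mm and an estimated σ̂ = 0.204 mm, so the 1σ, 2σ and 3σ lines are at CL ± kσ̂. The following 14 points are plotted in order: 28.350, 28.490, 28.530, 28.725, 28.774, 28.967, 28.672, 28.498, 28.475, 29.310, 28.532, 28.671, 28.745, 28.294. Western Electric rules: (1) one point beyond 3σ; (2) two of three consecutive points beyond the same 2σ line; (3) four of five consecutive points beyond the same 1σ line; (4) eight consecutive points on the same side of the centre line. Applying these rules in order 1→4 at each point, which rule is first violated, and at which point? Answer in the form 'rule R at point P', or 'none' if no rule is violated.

Zone of each point (C = within 1σ̂, B = 1σ̂–2σ̂, A = 2σ̂–3σ̂, * = beyond 3σ̂; sign = side of CL): 1:-B, 2:-C, 3:-C, 4:+C, 5:+C, 6:+B, 7:+C, 8:-C, 9:-C, 10:+*, 11:-C, 12:+C, 13:+C, 14:-B
Rule 1 (one point beyond the 3σ limits) is satisfied at point 10.

rule 1 at point 10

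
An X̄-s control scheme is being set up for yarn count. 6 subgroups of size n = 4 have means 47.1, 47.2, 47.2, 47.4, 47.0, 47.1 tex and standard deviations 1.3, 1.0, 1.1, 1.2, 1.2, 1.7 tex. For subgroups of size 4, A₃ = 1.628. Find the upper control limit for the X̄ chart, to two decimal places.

X̄̄ = (47.1 + 47.2 + 47.2 + 47.4 + 47.0 + 47.1) / 6 = 47.1667
s̄ = (1.3 + 1.0 + 1.1 + 1.2 + 1.2 + 1.7) / 6 = 1.2500
UCL = X̄̄ + A₃·s̄ = 47.1667 + 1.628 × 1.2500 = 49.2017

49.20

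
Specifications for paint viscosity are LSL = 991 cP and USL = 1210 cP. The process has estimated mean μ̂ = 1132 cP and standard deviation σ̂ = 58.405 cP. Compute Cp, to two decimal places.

0.62

Cp = (USL − LSL) / (6σ̂) = (1210 − 991) / (6 × 58.405) = 219.0000 / 350.4300 = 0.6249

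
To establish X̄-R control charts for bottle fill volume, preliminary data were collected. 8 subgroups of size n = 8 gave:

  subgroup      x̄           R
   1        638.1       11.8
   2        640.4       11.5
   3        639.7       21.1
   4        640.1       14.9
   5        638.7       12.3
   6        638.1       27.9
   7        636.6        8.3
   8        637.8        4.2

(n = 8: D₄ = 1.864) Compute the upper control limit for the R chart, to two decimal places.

26.10

R̄ = (11.8 + 11.5 + 21.1 + 14.9 + 12.3 + 27.9 + 8.3 + 4.2) / 8 = 112.0000 / 8 = 14.0000
UCL_R = D₄·R̄ = 1.864 × 14.0000 = 26.0960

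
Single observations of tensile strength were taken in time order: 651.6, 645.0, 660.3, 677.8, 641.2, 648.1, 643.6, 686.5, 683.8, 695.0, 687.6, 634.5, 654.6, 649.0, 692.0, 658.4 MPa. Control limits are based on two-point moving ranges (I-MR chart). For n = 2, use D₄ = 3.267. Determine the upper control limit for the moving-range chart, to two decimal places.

66.86

Moving ranges: 6.6, 15.3, 17.5, 36.6, 6.9, 4.5, 42.9, 2.7, 11.2, 7.4, 53.1, 20.1, 5.6, 43.0, 33.6; M̄R̄ = 307.0000 / 15 = 20.4667
UCL_MR = D₄·M̄R̄ = 3.267 × 20.4667 = 66.8646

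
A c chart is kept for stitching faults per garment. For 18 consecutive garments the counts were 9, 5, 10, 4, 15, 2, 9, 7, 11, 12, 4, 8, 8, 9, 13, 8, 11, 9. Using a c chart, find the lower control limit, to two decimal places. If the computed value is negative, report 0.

0.00

c̄ = (9 + 5 + 10 + 4 + 15 + 2 + 9 + 7 + 11 + 12 + 4 + 8 + 8 + 9 + 13 + 8 + 11 + 9) / 18 = 154 / 18 = 8.5556
LCL = c̄ − 3√c̄ = 8.5556 − 3 × 2.9250 = -0.2194 → 0 (cannot be negative)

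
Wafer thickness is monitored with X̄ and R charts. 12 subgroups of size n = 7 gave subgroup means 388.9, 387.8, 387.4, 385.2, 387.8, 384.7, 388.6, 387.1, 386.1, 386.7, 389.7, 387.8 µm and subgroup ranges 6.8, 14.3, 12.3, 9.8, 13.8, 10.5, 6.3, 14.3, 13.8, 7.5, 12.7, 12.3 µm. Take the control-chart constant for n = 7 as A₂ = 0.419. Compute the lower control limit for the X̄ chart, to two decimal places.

382.62

X̄̄ = (388.9 + 387.8 + 387.4 + 385.2 + 387.8 + 384.7 + 388.6 + 387.1 + 386.1 + 386.7 + 389.7 + 387.8) / 12 = 4647.8000 / 12 = 387.3167
R̄ = (6.8 + 14.3 + 12.3 + 9.8 + 13.8 + 10.5 + 6.3 + 14.3 + 13.8 + 7.5 + 12.7 + 12.3) / 12 = 134.4000 / 12 = 11.2000
LCL = X̄̄ − A₂·R̄ = 387.3167 − 0.419 × 11.2000 = 382.6239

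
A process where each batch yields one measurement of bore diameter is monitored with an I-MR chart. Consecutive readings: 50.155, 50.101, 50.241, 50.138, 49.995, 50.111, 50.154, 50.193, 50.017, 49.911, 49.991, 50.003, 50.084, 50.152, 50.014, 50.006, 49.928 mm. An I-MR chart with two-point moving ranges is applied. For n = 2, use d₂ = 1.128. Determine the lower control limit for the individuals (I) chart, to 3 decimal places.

49.840

X̄ = (50.155 + 50.101 + 50.241 + 50.138 + 49.995 + 50.111 + 50.154 + 50.193 + 50.017 + 49.911 + 49.991 + 50.003 + 50.084 + 50.152 + 50.014 + 50.006 + 49.928) / 17 = 50.0702
Moving ranges: 0.054, 0.140, 0.103, 0.143, 0.116, 0.043, 0.039, 0.176, 0.106, 0.080, 0.012, 0.081, 0.068, 0.138, 0.008, 0.078; M̄R̄ = 1.3850 / 16 = 0.0866
LCL = X̄ − 3·M̄R̄/d₂ = 50.0702 − 3 × 0.0866 / 1.128 = 49.8400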